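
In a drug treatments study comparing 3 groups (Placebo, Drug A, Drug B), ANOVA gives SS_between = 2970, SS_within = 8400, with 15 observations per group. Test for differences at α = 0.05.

df_between = 2, df_within = 42. F = MS_between/MS_within = 1485.0/200.0 = 7.425. F_crit ≈ 3.22. Reject H₀. At least one mean differs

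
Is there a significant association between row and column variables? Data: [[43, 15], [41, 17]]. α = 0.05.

χ² = 0.173. df = 1, critical = 3.841. Fail to reject H₀. No evidence of dependence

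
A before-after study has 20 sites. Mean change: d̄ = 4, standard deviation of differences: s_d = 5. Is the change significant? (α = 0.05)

t = d̄/(s_d/√n) = 4/(5/√20) = 3.578. df = 19, critical t = ±2.093. Reject H₀.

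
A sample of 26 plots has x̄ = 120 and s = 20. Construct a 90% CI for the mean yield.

CI = x̄ ± t*(s/√n) = 120 ± 1.708(20/√26) = (113.3, 126.7)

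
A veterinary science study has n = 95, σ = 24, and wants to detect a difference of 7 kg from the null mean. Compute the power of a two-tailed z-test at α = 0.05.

SE = σ/√n = 24/√95 = 2.462. Non-centrality λ = d/SE = 7/2.462 = 2.843. Power ≈ Φ(λ - z_{α/2}) = Φ(2.843 - 1.96) = Φ(0.883) = 0.811.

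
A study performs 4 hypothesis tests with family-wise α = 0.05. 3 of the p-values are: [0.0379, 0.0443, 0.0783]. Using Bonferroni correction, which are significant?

Bonferroni α = 0.05/4 = 0.0125. None of the given p-values are significant.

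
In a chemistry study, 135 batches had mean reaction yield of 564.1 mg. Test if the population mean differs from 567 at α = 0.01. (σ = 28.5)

z = (x̄ - μ₀)/(σ/√n) = (564.1 - 567)/(28.5/√135) = -1.182. Critical value: ±2.576. Since |-1.182| ≤ 2.576, Fail to reject H₀.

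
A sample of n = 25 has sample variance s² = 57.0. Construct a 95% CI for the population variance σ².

df = 24. χ²_{0.025} = 39.364, χ²_{0.975} = 12.401. CI for σ² = ((n-1)s²/χ²_{α/2}, (n-1)s²/χ²_{1-α/2}) = (24·57.0/39.364, 24·57.0/12.401) = (34.75, 110.31)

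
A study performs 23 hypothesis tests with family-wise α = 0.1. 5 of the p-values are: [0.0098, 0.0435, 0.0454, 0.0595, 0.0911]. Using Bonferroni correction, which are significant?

Bonferroni α = 0.1/23 = 0.00435. None of the given p-values are significant.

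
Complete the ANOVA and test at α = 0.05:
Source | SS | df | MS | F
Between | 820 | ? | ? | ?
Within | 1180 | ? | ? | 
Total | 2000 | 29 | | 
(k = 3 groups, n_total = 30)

df_between = 2, df_within = 27. MS_between = 410.0, MS_within = 43.7. F = 9.381, F_crit ≈ 3.354. Reject H₀.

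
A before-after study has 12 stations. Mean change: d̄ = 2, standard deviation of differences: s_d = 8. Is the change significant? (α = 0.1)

t = d̄/(s_d/√n) = 2/(8/√12) = 0.866. df = 11, critical t = ±1.796. Fail to reject H₀.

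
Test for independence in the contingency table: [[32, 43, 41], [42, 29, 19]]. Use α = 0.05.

χ² = 9.002. df = 2, critical = 5.991. Reject H₀. Variables are dependent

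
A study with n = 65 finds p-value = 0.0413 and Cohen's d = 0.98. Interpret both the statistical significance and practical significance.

Statistically significant (p = 0.0413 < 0.05). Cohen's d = 0.98 indicates a large effect size. Both statistical and practical significance should be considered.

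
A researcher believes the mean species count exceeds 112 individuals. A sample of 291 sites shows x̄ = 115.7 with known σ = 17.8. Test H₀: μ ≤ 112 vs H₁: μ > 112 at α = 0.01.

z = 3.546. Critical value: 2.33. Reject H₀.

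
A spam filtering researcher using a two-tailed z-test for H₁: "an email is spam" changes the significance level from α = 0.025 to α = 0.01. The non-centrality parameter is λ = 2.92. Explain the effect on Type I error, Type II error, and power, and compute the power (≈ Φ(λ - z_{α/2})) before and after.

Decreasing α from 0.025 to 0.01:
• Type I error rate decreases (α is the Type I rate by definition).
• Critical value moves from z_{α/2} = 2.241 to 2.576, so power = Φ(λ - z_{α/2}) goes from Φ(2.92 - 2.241) = 0.751 to Φ(2.92 - 2.576) = 0.635.
• Type II error rate β = 1 - power therefore increases (0.249 → 0.365).
Appropriate when false positives are costly — here, a legitimate email is sent to the spam folder and the user misses it.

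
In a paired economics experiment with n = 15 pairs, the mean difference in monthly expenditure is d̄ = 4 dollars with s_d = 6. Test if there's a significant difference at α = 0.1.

t = d̄/(s_d/√n) = 4/(6/√15) = 2.582. df = 14, critical t = ±1.761. Reject H₀.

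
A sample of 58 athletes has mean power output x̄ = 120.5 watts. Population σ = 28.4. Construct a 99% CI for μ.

CI = x̄ ± z*(σ/√n) = 120.5 ± 2.576(28.4/√58) = 120.5 ± 9.61 = (110.89, 130.11)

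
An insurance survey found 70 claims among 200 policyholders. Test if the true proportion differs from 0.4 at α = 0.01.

p̂ = 0.35, p₀ = 0.4. z = (p̂ - p₀)/√(p₀(1-p₀)/n) = -1.443. Critical: ±2.576. Fail to reject H₀.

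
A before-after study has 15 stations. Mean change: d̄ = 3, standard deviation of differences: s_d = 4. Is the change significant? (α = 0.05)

t = d̄/(s_d/√n) = 3/(4/√15) = 2.905. df = 14, critical t = ±2.145. Reject H₀.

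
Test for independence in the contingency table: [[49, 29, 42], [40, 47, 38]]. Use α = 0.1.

χ² = 5.273. df = 2, critical = 4.605. Reject H₀. Variables are dependent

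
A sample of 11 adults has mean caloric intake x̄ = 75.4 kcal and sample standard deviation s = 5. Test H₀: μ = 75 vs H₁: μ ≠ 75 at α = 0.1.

t = (x̄ - μ₀)/(s/√n) = (75.4 - 75)/(5/√11) = 0.265. df = 10, critical t = ±1.812. Fail to reject H₀.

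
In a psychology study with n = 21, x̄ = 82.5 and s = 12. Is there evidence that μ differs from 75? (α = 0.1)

t = (x̄ - μ₀)/(s/√n) = (82.5 - 75)/(12/√21) = 2.864. df = 20, critical t = ±1.725. Reject H₀.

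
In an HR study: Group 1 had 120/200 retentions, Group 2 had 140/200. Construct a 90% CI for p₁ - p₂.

p̂₁ = 0.6, p̂₂ = 0.7. Difference = -0.1. CI = (-0.178, -0.022)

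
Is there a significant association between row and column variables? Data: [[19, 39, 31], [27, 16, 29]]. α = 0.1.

χ² = 9.386. df = 2, critical = 4.605. Reject H₀. Variables are dependent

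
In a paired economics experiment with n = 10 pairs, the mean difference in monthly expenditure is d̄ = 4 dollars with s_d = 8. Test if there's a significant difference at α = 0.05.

t = d̄/(s_d/√n) = 4/(8/√10) = 1.581. df = 9, critical t = ±2.262. Fail to reject H₀.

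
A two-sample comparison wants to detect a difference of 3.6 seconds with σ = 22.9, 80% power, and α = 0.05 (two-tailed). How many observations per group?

n per group = 2(z_α/2 + z_β)²σ²/d² = 2×(1.96 + 0.84)²×22.9²/3.6² = 634.5 → n = 635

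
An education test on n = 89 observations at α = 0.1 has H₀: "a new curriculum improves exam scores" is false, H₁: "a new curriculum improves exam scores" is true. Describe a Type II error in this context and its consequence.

Type II error: failing to reject H₀ when it is false — concluding that a new curriculum improves exam scores is not supported when in fact it is. Consequence: keeping the old curriculum when the new one would have helped students.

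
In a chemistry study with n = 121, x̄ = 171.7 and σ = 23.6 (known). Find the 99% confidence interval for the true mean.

CI = x̄ ± z*(σ/√n) = 171.7 ± 2.576(23.6/√121) = 171.7 ± 5.53 = (166.17, 177.23)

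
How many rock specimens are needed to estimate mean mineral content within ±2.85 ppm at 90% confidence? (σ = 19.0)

n = (z*σ/E)² = (1.645×19.0/2.85)² = 120.3 → n = 121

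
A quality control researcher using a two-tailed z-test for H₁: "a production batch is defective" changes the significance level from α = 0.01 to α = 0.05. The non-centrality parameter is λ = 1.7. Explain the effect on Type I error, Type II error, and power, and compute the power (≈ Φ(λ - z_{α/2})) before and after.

Increasing α from 0.01 to 0.05:
• Type I error rate increases (α is the Type I rate by definition).
• Critical value moves from z_{α/2} = 2.576 to 1.96, so power = Φ(λ - z_{α/2}) goes from Φ(1.7 - 2.576) = 0.191 to Φ(1.7 - 1.96) = 0.397.
• Type II error rate β = 1 - power therefore decreases (0.809 → 0.603).
Appropriate when false negatives are costly — here, shipping a defective batch — faulty products reach customers.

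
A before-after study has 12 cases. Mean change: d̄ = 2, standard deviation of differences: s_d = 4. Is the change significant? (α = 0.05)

t = d̄/(s_d/√n) = 2/(4/√12) = 1.732. df = 11, critical t = ±2.201. Fail to reject H₀.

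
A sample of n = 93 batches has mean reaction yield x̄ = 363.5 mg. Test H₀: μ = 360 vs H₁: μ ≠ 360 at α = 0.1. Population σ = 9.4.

z = (x̄ - μ₀)/(σ/√n) = (363.5 - 360)/(9.4/√93) = 3.591. Critical value: ±1.645. Since |3.591| > 1.645, Reject H₀.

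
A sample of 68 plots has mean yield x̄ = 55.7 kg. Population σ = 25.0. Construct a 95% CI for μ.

CI = x̄ ± z*(σ/√n) = 55.7 ± 1.96(25.0/√68) = 55.7 ± 5.94 = (49.76, 61.64)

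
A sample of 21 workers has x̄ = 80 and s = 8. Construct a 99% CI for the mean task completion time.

CI = x̄ ± t*(s/√n) = 80 ± 2.845(8/√21) = (75.03, 84.97)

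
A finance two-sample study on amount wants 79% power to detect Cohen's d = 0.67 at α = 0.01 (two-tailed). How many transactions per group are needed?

z_{α/2} = 2.576, z_β = Φ⁻¹(0.79) = 0.806. For medium effect (d = 0.67): n per group = 2(z_{α/2} + z_β)²/d² = 2(2.576 + 0.806)²/0.67² = 51.0 → 51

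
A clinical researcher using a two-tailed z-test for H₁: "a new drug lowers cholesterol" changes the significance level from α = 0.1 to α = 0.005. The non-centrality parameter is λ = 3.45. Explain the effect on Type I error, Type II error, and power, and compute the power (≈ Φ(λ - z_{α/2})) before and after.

Decreasing α from 0.1 to 0.005:
• Type I error rate decreases (α is the Type I rate by definition).
• Critical value moves from z_{α/2} = 1.645 to 2.807, so power = Φ(λ - z_{α/2}) goes from Φ(3.45 - 1.645) = 0.964 to Φ(3.45 - 2.807) = 0.74.
• Type II error rate β = 1 - power therefore increases (0.036 → 0.26).
Appropriate when false positives are costly — here, approving an ineffective drug — patients take a useless medication and may skip effective alternatives.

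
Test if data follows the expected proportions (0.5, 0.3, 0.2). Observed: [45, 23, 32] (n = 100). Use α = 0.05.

Expected: [50.0, 30.0, 20.0]. χ² = 9.333. df = 2, critical = 5.991. Reject H₀.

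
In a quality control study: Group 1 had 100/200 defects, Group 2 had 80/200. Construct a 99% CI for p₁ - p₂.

p̂₁ = 0.5, p̂₂ = 0.4. Difference = 0.1. CI = (-0.028, 0.228)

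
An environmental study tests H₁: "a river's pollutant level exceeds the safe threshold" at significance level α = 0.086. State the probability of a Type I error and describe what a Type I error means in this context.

P(Type I error) = α = 0.086. A Type I error is rejecting H₀ when H₀ is actually true (false positive) — here, concluding that a river's pollutant level exceeds the safe threshold when in fact this is not the case. Consequence: shutting down a compliant factory unnecessarily.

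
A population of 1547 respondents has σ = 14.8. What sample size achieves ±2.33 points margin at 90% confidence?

Without FPC: n₀ = (1.645×14.8/2.33)² = 109.18. With FPC: n = n₀N/(n₀+N-1) = 102.04 → n = 103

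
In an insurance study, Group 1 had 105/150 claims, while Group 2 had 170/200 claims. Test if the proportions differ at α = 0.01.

p̂₁ = 0.7, p̂₂ = 0.85, pooled p̂ = 0.786. z = -3.384. Critical: ±2.576. Reject H₀.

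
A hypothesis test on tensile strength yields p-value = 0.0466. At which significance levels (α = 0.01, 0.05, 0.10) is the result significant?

p = 0.0466. Significant at: α = 0.05, 0.1.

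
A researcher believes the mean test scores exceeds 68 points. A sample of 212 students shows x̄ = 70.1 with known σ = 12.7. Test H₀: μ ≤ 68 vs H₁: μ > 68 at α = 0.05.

z = 2.408. Critical value: 1.645. Reject H₀.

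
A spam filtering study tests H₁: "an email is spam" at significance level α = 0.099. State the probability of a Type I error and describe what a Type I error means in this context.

P(Type I error) = α = 0.099. A Type I error is rejecting H₀ when H₀ is actually true (false positive) — here, concluding that an email is spam when in fact this is not the case. Consequence: a legitimate email is sent to the spam folder and the user misses it.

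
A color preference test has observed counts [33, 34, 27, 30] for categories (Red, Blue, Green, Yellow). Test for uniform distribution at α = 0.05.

Expected = 31 each. χ² = Σ(O-E)²/E = 0.968. df = 3, critical value = 7.815. Fail to reject H₀.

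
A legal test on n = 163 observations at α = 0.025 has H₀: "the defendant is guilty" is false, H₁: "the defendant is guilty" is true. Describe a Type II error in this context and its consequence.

Type II error: failing to reject H₀ when it is false — concluding that the defendant is guilty is not supported when in fact it is. Consequence: acquitting a guilty person.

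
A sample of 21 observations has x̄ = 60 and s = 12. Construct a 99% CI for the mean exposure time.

CI = x̄ ± t*(s/√n) = 60 ± 2.845(12/√21) = (52.55, 67.45)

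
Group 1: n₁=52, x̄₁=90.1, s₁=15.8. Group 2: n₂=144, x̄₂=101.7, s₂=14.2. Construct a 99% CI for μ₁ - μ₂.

Difference = -11.6. SE = √(15.8²/52 + 14.2²/144) = 2.49. CI = (-18.01, -5.19)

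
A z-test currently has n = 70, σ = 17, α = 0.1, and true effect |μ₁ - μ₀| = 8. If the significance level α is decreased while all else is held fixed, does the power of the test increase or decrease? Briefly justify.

Power decreases: a smaller α raises the critical value, so less of the H₁ sampling distribution falls in the rejection region.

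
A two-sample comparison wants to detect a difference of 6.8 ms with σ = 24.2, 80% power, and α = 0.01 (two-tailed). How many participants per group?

n per group = 2(z_α/2 + z_β)²σ²/d² = 2×(2.576 + 0.84)²×24.2²/6.8² = 295.6 → n = 296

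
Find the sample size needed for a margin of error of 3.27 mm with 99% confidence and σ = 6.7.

n = (z*σ/E)² = (2.576×6.7/3.27)² = 27.9 → n = 28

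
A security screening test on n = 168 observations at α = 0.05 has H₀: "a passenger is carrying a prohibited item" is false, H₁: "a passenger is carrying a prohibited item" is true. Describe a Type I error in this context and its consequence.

Type I error: rejecting H₀ when it is true — concluding that a passenger is carrying a prohibited item when in fact it is not. Consequence: detaining an innocent passenger — delay and inconvenience.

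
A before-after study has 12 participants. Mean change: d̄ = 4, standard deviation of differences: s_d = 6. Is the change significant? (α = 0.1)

t = d̄/(s_d/√n) = 4/(6/√12) = 2.309. df = 11, critical t = ±1.796. Reject H₀.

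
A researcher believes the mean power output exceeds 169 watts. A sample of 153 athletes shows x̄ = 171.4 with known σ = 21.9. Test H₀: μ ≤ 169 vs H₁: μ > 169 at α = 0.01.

z = 1.356. Critical value: 2.33. Fail to reject H₀.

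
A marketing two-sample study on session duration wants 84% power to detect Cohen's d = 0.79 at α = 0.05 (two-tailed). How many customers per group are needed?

z_{α/2} = 1.96, z_β = Φ⁻¹(0.84) = 0.994. For medium effect (d = 0.79): n per group = 2(z_{α/2} + z_β)²/d² = 2(1.96 + 0.994)²/0.79² = 28.0 → 28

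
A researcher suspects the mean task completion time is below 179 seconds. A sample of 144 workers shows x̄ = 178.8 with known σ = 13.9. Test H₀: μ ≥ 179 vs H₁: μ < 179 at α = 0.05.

z = -0.173. Critical value: -1.645. Fail to reject H₀.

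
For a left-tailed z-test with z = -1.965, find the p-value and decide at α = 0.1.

p = P(Z < -1.965) = Φ(-1.965) ≈ 0.0247. Since p < 0.1, reject H₀ (significant) at α = 0.1.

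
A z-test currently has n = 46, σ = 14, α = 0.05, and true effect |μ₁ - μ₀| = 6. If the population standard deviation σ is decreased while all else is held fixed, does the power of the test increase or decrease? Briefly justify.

Power increases: a smaller σ shrinks the standard error σ/√n, moving the sampling distribution under H₁ further from the critical value.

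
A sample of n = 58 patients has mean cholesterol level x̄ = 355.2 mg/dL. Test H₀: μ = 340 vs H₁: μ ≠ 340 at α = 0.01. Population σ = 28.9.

z = (x̄ - μ₀)/(σ/√n) = (355.2 - 340)/(28.9/√58) = 4.006. Critical value: ±2.576. Since |4.006| > 2.576, Reject H₀.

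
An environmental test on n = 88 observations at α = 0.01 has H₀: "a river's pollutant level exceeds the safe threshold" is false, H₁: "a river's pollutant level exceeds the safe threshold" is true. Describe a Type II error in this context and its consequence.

Type II error: failing to reject H₀ when it is false — concluding that a river's pollutant level exceeds the safe threshold is not supported when in fact it is. Consequence: allowing unsafe pollution to continue.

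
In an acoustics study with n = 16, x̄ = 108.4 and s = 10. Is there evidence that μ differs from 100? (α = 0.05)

t = (x̄ - μ₀)/(s/√n) = (108.4 - 100)/(10/√16) = 3.36. df = 15, critical t = ±2.131. Reject H₀.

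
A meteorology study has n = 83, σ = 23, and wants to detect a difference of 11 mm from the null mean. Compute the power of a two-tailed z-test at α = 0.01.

SE = σ/√n = 23/√83 = 2.525. Non-centrality λ = d/SE = 11/2.525 = 4.357. Power ≈ Φ(λ - z_{α/2}) = Φ(4.357 - 2.576) = Φ(1.781) = 0.963.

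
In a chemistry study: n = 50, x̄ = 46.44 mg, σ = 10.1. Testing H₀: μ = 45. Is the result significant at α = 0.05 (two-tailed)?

z = (46.44 - 45)/(10.1/√50) = 1.008. Since |z| ≤ 1.96, not significant at α = 0.05.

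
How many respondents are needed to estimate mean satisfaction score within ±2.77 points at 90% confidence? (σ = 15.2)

n = (z*σ/E)² = (1.645×15.2/2.77)² = 81.5 → n = 82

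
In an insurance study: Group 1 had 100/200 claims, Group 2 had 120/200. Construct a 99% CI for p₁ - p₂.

p̂₁ = 0.5, p̂₂ = 0.6. Difference = -0.1. CI = (-0.228, 0.028)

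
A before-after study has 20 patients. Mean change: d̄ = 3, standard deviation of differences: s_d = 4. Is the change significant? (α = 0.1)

t = d̄/(s_d/√n) = 3/(4/√20) = 3.354. df = 19, critical t = ±1.729. Reject H₀.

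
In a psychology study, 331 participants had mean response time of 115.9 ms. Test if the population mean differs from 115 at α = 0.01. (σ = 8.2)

z = (x̄ - μ₀)/(σ/√n) = (115.9 - 115)/(8.2/√331) = 1.997. Critical value: ±2.576. Since |1.997| ≤ 2.576, Fail to reject H₀.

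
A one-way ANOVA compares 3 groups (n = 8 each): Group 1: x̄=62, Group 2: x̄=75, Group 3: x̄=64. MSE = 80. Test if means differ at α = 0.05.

Grand mean = 67.0. SS_between = 784.0, MS_between = 392.0. F = 4.9, F_crit ≈ 3.467. Reject H₀.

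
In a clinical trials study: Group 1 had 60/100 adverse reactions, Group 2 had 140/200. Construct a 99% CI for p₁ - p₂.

p̂₁ = 0.6, p̂₂ = 0.7. Difference = -0.1. CI = (-0.251, 0.051)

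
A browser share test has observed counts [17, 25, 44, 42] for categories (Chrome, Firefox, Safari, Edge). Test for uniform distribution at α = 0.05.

Expected = 32 each. χ² = Σ(O-E)²/E = 16.188. df = 3, critical value = 7.815. Reject H₀.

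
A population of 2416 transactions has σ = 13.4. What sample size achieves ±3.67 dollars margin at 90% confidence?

Without FPC: n₀ = (1.645×13.4/3.67)² = 36.075. With FPC: n = n₀N/(n₀+N-1) = 35.6 → n = 36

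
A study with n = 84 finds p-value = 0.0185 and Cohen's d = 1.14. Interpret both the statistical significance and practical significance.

Statistically significant (p = 0.0185 < 0.05). Cohen's d = 1.14 indicates a large effect size. Both statistical and practical significance should be considered.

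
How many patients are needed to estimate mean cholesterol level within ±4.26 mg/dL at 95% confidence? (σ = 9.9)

n = (z*σ/E)² = (1.96×9.9/4.26)² = 20.7 → n = 21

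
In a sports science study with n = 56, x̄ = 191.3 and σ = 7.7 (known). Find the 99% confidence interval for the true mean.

CI = x̄ ± z*(σ/√n) = 191.3 ± 2.576(7.7/√56) = 191.3 ± 2.65 = (188.65, 193.95)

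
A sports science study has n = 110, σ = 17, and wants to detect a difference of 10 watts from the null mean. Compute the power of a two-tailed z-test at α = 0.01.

SE = σ/√n = 17/√110 = 1.621. Non-centrality λ = d/SE = 10/1.621 = 6.169. Power ≈ Φ(λ - z_{α/2}) = Φ(6.169 - 2.576) = Φ(3.593) = 1.0.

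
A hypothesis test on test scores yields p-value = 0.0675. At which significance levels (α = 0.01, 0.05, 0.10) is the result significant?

p = 0.0675. Significant at: α = 0.1.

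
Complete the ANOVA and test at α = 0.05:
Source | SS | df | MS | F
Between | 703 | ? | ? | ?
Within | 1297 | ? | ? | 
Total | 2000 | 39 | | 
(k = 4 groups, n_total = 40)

df_between = 3, df_within = 36. MS_between = 234.33, MS_within = 36.03. F = 6.504, F_crit ≈ 2.866. Reject H₀.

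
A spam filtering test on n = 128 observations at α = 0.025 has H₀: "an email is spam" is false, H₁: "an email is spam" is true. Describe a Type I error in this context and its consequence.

Type I error: rejecting H₀ when it is true — concluding that an email is spam when in fact it is not. Consequence: a legitimate email is sent to the spam folder and the user misses it.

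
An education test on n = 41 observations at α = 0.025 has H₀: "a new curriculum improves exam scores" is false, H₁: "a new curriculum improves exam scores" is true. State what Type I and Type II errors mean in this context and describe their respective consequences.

Type I (false positive): concluding that a new curriculum improves exam scores when it is not — adopting a curriculum that gives no real benefit — disruption for nothing. Type II (false negative): failing to conclude that a new curriculum improves exam scores when it is — keeping the old curriculum when the new one would have helped students. Which is costlier depends on domain priorities and is a judgement call rather than a statistical fact.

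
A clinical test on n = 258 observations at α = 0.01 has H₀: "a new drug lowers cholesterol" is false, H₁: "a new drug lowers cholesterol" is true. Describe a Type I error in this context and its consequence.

Type I error: rejecting H₀ when it is true — concluding that a new drug lowers cholesterol when in fact it is not. Consequence: approving an ineffective drug — patients take a useless medication and may skip effective alternatives.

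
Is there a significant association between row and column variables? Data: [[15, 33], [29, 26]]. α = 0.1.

χ² = 4.832. df = 1, critical = 2.706. Reject H₀. Variables are dependent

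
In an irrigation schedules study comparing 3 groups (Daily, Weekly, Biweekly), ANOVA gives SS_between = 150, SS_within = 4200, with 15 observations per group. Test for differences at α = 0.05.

df_between = 2, df_within = 42. F = MS_between/MS_within = 75.0/100.0 = 0.75. F_crit ≈ 3.22. Fail to reject H₀.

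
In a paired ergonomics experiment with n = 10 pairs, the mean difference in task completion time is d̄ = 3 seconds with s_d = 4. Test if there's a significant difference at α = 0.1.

t = d̄/(s_d/√n) = 3/(4/√10) = 2.372. df = 9, critical t = ±1.833. Reject H₀.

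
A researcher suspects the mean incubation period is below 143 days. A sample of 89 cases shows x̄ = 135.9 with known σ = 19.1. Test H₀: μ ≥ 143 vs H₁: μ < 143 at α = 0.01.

z = -3.507. Critical value: -2.33. Reject H₀.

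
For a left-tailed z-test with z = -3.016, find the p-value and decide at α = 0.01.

p = P(Z < -3.016) = Φ(-3.016) ≈ 0.0013. Since p < 0.01, reject H₀ (significant) at α = 0.01.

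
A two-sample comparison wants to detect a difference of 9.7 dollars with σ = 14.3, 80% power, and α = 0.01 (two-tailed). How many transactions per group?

n per group = 2(z_α/2 + z_β)²σ²/d² = 2×(2.576 + 0.84)²×14.3²/9.7² = 50.7 → n = 51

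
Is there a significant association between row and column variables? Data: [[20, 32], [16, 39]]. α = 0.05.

χ² = 1.051. df = 1, critical = 3.841. Fail to reject H₀. No evidence of dependence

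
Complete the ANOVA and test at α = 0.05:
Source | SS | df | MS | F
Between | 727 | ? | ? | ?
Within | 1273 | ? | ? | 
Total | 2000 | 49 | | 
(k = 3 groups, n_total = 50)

df_between = 2, df_within = 47. MS_between = 363.5, MS_within = 27.09. F = 13.421, F_crit ≈ 3.195. Reject H₀.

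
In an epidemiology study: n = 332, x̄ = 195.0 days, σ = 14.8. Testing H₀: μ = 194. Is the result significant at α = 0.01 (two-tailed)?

z = (195.0 - 194)/(14.8/√332) = 1.231. Since |z| ≤ 2.576, not significant at α = 0.01.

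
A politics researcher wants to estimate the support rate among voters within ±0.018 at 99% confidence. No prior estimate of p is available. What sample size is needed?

Conservative approach: use p = 0.5 (maximizes p(1-p) = 0.25). n = z²(0.25)/E² = 2.576²×0.25/0.018² = 5120.2 → n = 5121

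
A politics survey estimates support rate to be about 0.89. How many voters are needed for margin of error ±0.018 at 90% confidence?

n = z²p(1-p)/E² = 1.645²×0.89×0.11/0.018² = 817.7 → n = 818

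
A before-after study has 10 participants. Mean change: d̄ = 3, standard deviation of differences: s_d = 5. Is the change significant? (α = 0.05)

t = d̄/(s_d/√n) = 3/(5/√10) = 1.897. df = 9, critical t = ±2.262. Fail to reject H₀.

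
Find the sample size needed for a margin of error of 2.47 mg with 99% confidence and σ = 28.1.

n = (z*σ/E)² = (2.576×28.1/2.47)² = 858.8 → n = 859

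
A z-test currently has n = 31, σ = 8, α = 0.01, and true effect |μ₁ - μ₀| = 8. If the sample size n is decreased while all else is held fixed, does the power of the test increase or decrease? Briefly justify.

Power decreases: a smaller n inflates the standard error σ/√n, pulling the sampling distribution under H₁ back toward the critical value.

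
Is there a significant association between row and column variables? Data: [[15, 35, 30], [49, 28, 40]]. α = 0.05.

χ² = 13.807. df = 2, critical = 5.991. Reject H₀. Variables are dependent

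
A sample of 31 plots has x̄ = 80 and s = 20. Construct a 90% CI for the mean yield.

CI = x̄ ± t*(s/√n) = 80 ± 1.697(20/√31) = (73.9, 86.1)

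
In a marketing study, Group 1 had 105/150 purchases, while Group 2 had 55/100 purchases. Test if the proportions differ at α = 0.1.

p̂₁ = 0.7, p̂₂ = 0.55, pooled p̂ = 0.64. z = 2.421. Critical: ±1.645. Reject H₀.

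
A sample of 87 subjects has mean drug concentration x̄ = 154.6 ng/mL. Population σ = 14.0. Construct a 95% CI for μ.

CI = x̄ ± z*(σ/√n) = 154.6 ± 1.96(14.0/√87) = 154.6 ± 2.94 = (151.66, 157.54)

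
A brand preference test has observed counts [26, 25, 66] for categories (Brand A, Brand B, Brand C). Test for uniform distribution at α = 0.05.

Expected = 39 each. χ² = Σ(O-E)²/E = 28.051. df = 2, critical value = 5.991. Reject H₀.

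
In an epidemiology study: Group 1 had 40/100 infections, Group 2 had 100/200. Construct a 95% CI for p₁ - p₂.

p̂₁ = 0.4, p̂₂ = 0.5. Difference = -0.1. CI = (-0.218, 0.018)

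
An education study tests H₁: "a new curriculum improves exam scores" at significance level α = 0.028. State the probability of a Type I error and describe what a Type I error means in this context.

P(Type I error) = α = 0.028. A Type I error is rejecting H₀ when H₀ is actually true (false positive) — here, concluding that a new curriculum improves exam scores when in fact this is not the case. Consequence: adopting a curriculum that gives no real benefit — disruption for nothing.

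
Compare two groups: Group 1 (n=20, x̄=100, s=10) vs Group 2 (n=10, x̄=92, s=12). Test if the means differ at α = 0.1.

Pooled sp = 10.68. t = 1.933, df = 28. Critical t = ±1.701. Reject H₀.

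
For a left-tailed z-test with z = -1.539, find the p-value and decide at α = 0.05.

p = P(Z < -1.539) = Φ(-1.539) ≈ 0.0619. Since p ≥ 0.05, fail to reject H₀ (not significant) at α = 0.05.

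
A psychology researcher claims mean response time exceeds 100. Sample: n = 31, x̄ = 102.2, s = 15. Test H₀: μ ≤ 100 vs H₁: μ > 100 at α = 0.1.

t = (102.2 - 100)/(15/√31) = 0.817, df = 30. Critical t = 1.31. Fail to reject H₀.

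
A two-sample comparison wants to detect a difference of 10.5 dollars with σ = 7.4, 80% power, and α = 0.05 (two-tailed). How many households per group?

n per group = 2(z_α/2 + z_β)²σ²/d² = 2×(1.96 + 0.84)²×7.4²/10.5² = 7.8 → n = 8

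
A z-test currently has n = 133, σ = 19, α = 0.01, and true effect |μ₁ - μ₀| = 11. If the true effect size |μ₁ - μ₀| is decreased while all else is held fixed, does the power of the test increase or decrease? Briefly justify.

Power decreases: a smaller true effect decreases the non-centrality λ = |μ₁ - μ₀|/(σ/√n).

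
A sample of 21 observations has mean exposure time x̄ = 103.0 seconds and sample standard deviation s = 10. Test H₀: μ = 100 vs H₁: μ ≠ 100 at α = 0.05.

t = (x̄ - μ₀)/(s/√n) = (103.0 - 100)/(10/√21) = 1.375. df = 20, critical t = ±2.086. Fail to reject H₀.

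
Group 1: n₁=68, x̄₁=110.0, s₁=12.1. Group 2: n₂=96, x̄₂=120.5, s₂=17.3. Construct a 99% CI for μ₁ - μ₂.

Difference = -10.5. SE = √(12.1²/68 + 17.3²/96) = 2.296. CI = (-16.41, -4.59)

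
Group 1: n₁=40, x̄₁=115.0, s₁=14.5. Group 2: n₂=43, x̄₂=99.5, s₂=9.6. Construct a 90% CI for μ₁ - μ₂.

Difference = 15.5. SE = √(14.5²/40 + 9.6²/43) = 2.72. CI = (11.03, 19.97)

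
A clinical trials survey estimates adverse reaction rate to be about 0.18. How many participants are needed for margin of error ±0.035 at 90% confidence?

n = z²p(1-p)/E² = 1.645²×0.18×0.82/0.035² = 326.05 → n = 327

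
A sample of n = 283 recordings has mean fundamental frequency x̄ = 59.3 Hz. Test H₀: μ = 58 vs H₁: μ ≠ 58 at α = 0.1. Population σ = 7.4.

z = (x̄ - μ₀)/(σ/√n) = (59.3 - 58)/(7.4/√283) = 2.955. Critical value: ±1.645. Since |2.955| > 1.645, Reject H₀.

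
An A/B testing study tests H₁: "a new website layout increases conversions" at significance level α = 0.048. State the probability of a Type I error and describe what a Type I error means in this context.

P(Type I error) = α = 0.048. A Type I error is rejecting H₀ when H₀ is actually true (false positive) — here, concluding that a new website layout increases conversions when in fact this is not the case. Consequence: rolling out a layout that doesn't actually help — wasted engineering effort.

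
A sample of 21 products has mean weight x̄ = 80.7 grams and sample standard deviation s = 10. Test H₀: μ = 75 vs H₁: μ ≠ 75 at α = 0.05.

t = (x̄ - μ₀)/(s/√n) = (80.7 - 75)/(10/√21) = 2.612. df = 20, critical t = ±2.086. Reject H₀.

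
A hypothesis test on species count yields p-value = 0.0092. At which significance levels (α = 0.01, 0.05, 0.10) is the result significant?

p = 0.0092. Significant at: α = 0.01, 0.05, 0.1.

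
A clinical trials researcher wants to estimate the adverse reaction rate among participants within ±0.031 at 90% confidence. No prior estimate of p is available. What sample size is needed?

Conservative approach: use p = 0.5 (maximizes p(1-p) = 0.25). n = z²(0.25)/E² = 1.645²×0.25/0.031² = 704.0 → n = 704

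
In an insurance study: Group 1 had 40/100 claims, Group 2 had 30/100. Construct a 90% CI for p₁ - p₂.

p̂₁ = 0.4, p̂₂ = 0.3. Difference = 0.1. CI = (-0.01, 0.21)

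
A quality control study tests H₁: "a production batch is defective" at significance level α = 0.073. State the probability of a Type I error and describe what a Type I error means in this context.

P(Type I error) = α = 0.073. A Type I error is rejecting H₀ when H₀ is actually true (false positive) — here, concluding that a production batch is defective when in fact this is not the case. Consequence: scrapping a good batch — wasted material and cost for no reason.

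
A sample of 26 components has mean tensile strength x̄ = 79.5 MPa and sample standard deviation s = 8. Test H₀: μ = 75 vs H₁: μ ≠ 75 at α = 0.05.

t = (x̄ - μ₀)/(s/√n) = (79.5 - 75)/(8/√26) = 2.868. df = 25, critical t = ±2.06. Reject H₀.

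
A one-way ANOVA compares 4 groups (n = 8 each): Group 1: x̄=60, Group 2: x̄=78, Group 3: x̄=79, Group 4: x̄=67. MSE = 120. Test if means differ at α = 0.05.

Grand mean = 71.0. SS_between = 2000.0, MS_between = 666.67. F = 5.556, F_crit ≈ 2.947. Reject H₀.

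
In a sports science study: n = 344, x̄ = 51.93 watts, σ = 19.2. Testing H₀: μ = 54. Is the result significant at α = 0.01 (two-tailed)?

z = (51.93 - 54)/(19.2/√344) = -2.0. Since |z| ≤ 2.576, not significant at α = 0.01.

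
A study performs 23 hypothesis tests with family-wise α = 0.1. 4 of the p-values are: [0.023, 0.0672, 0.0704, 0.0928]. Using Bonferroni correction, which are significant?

Bonferroni α = 0.1/23 = 0.00435. None of the given p-values are significant.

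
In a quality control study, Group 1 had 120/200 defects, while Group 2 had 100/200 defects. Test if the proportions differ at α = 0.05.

p̂₁ = 0.6, p̂₂ = 0.5, pooled p̂ = 0.55. z = 2.01. Critical: ±1.96. Reject H₀.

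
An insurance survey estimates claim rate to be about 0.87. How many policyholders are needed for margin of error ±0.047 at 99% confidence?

n = z²p(1-p)/E² = 2.576²×0.87×0.13/0.047² = 339.7 → n = 340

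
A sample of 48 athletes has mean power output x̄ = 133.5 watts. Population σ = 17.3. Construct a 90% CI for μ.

CI = x̄ ± z*(σ/√n) = 133.5 ± 1.645(17.3/√48) = 133.5 ± 4.11 = (129.39, 137.61)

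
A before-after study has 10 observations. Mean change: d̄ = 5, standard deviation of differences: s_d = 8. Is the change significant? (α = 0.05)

t = d̄/(s_d/√n) = 5/(8/√10) = 1.976. df = 9, critical t = ±2.262. Fail to reject H₀.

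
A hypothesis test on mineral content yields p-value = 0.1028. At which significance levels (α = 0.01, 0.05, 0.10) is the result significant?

p = 0.1028. Not significant at any of the given levels.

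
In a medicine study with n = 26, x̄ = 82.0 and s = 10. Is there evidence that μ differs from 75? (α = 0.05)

t = (x̄ - μ₀)/(s/√n) = (82.0 - 75)/(10/√26) = 3.569. df = 25, critical t = ±2.06. Reject H₀.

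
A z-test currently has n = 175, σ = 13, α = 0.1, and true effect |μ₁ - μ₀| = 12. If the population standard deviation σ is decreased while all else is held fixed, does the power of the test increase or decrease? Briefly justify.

Power increases: a smaller σ shrinks the standard error σ/√n, moving the sampling distribution under H₁ further from the critical value.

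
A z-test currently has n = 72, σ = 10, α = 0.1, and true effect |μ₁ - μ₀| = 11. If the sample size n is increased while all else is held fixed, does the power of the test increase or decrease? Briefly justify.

Power increases: a larger n shrinks the standard error σ/√n, moving the sampling distribution under H₁ further from the critical value.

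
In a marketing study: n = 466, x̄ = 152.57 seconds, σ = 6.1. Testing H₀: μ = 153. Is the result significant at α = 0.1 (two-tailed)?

z = (152.57 - 153)/(6.1/√466) = -1.522. Since |z| ≤ 1.645, not significant at α = 0.1.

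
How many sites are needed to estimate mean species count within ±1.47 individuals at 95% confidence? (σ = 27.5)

n = (z*σ/E)² = (1.96×27.5/1.47)² = 1344.4 → n = 1345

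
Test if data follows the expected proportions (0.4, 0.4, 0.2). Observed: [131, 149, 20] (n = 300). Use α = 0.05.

Expected: [120.0, 120.0, 60.0]. χ² = 34.683. df = 2, critical = 5.991. Reject H₀.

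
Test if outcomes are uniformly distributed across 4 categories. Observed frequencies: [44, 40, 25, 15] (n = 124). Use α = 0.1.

Expected = 31 each. χ² = Σ(O-E)²/E = 17.484. df = 3, critical value = 6.251. Reject H₀.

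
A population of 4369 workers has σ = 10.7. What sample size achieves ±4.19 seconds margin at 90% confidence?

Without FPC: n₀ = (1.645×10.7/4.19)² = 17.647. With FPC: n = n₀N/(n₀+N-1) = 17.6 → n = 18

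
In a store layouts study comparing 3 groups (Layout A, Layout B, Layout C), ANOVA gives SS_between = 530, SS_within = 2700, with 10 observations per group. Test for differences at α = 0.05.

df_between = 2, df_within = 27. F = MS_between/MS_within = 265.0/100.0 = 2.65. F_crit ≈ 3.354. Fail to reject H₀.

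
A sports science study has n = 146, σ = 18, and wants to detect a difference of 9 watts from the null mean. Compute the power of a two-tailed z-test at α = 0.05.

SE = σ/√n = 18/√146 = 1.49. Non-centrality λ = d/SE = 9/1.49 = 6.042. Power ≈ Φ(λ - z_{α/2}) = Φ(6.042 - 1.96) = Φ(4.082) = 1.0.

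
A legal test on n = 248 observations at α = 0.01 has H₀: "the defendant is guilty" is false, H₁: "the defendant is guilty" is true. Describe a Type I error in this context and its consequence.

Type I error: rejecting H₀ when it is true — concluding that the defendant is guilty when in fact it is not. Consequence: convicting an innocent person.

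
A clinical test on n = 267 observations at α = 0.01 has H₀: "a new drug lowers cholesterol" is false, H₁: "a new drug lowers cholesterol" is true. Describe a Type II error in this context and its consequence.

Type II error: failing to reject H₀ when it is false — concluding that a new drug lowers cholesterol is not supported when in fact it is. Consequence: shelving an effective drug — patients miss out on a treatment that would have helped.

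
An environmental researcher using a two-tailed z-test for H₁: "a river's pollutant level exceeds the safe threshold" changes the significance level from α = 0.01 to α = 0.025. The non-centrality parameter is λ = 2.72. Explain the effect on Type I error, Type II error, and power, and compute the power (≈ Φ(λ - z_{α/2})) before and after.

Increasing α from 0.01 to 0.025:
• Type I error rate increases (α is the Type I rate by definition).
• Critical value moves from z_{α/2} = 2.576 to 2.241, so power = Φ(λ - z_{α/2}) goes from Φ(2.72 - 2.576) = 0.557 to Φ(2.72 - 2.241) = 0.684.
• Type II error rate β = 1 - power therefore decreases (0.443 → 0.316).
Appropriate when false negatives are costly — here, allowing unsafe pollution to continue.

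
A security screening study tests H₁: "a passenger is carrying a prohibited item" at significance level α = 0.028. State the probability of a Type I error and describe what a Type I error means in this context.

P(Type I error) = α = 0.028. A Type I error is rejecting H₀ when H₀ is actually true (false positive) — here, concluding that a passenger is carrying a prohibited item when in fact this is not the case. Consequence: detaining an innocent passenger — delay and inconvenience.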